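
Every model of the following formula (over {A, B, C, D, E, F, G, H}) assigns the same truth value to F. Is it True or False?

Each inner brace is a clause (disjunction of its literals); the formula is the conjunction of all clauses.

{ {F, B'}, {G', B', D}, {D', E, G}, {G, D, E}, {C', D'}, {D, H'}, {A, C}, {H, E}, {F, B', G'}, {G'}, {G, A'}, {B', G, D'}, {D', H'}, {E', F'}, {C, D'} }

Suppose F = 1.
The clause (G') is unit, so G = 0.
The clause (A') is unit, so A = 0.
The clause (C) is unit, so C = 1.
The clause (D') is unit, so D = 0.
The clause (E) is unit, so E = 1.
But (E') is also a unit clause — contradiction.
So every satisfying assignment has F = False.

False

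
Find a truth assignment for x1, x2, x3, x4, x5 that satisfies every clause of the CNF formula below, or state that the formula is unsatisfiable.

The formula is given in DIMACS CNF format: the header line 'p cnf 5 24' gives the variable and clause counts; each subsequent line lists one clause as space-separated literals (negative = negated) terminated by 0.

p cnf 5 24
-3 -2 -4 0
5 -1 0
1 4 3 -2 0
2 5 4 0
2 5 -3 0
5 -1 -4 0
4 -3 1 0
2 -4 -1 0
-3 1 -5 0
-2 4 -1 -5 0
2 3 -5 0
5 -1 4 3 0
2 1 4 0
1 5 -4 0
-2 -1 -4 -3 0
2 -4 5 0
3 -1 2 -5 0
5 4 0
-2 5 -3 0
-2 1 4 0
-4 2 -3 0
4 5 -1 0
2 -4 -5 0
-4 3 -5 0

Try x5 = True.
Try x3 = True.
The clause (x1) is unit, so x1 = True.
Try x2 = False.
The clause (¬x4) is unit, so x4 = False.
This assignment satisfies each clause.

x1=True; x2=False; x3=True; x4=False; x5=True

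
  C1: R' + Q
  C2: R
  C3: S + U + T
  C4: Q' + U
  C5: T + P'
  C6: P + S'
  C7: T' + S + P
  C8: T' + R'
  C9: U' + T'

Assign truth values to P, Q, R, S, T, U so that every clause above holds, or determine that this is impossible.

P ↦ 0, Q ↦ 1, R ↦ 1, S ↦ 0, T ↦ 0, U ↦ 1

From the singleton clause (R), R = 1.
From the singleton clause (Q), Q = 1.
From the singleton clause (U), U = 1.
From the singleton clause (T'), T = 0.
From the singleton clause (P'), P = 0.
From the singleton clause (S'), S = 0.
Every clause now holds.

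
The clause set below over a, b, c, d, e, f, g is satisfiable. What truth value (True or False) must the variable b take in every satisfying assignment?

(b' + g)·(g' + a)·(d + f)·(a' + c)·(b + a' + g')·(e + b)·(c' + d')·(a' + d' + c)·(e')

True

Suppose b = 0.
The clause (e) is unit, so e = 1.
That conflicts with the unit clause (e').
So every satisfying assignment has b = True.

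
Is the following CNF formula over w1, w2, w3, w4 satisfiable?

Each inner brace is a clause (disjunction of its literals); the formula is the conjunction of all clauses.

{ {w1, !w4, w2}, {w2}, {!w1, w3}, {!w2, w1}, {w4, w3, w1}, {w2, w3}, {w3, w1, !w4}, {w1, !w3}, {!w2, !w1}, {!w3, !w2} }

No

From the singleton clause (w2), w2 = true.
From the singleton clause (w1), w1 = true.
Now (!w1) is unsatisfied and unit — conflict.
No assignment satisfies every clause.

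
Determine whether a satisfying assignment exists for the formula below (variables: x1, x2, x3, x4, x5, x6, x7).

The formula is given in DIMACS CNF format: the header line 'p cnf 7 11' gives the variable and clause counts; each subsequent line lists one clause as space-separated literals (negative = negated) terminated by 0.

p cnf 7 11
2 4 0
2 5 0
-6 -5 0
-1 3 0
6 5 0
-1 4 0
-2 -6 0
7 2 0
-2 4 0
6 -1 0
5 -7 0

Yes, satisfiable

Branch on x2: set x2 = True.
From the singleton clause (¬x6), x6 = False.
From the singleton clause (x5), x5 = True.
From the singleton clause (x4), x4 = True.
From the singleton clause (¬x1), x1 = False.
Every clause is now satisfied; x3, x7 are unconstrained.
A satisfying assignment: x1=False,  x2=True,  x3=False,  x4=True,  x5=True,  x6=False,  x7=False.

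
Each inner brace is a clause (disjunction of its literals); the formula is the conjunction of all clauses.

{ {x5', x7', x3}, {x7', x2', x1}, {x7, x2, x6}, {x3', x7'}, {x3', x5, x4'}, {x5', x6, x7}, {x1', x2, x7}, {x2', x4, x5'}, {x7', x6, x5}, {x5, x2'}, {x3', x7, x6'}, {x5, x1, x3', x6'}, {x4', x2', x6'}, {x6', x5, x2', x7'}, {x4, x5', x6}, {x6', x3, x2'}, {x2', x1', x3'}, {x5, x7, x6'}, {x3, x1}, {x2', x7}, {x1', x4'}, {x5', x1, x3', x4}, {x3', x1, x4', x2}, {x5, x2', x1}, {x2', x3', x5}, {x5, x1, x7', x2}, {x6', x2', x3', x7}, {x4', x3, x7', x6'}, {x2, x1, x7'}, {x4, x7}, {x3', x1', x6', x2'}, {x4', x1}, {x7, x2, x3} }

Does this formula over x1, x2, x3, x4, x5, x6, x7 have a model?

Branch on x3: set x3 = 0.
From the singleton clause (x1), x1 = 1.
From the singleton clause (x4'), x4 = 0.
From the singleton clause (x7), x7 = 1.
From the singleton clause (x5'), x5 = 0.
From the singleton clause (x6), x6 = 1.
From the singleton clause (x2'), x2 = 0.
This assignment satisfies each clause.
A satisfying assignment: x1 ↦ 1,  x2 ↦ 0,  x3 ↦ 0,  x4 ↦ 0,  x5 ↦ 0,  x6 ↦ 1,  x7 ↦ 1.

Yes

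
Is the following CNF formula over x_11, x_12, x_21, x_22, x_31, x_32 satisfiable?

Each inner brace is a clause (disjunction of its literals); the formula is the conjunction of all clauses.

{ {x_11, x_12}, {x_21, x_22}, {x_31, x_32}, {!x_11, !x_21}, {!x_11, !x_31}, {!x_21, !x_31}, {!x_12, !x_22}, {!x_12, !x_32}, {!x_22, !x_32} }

Case x_11 = true:
Unit clause (!x_21) forces x_21 = false.
Unit clause (x_22) forces x_22 = true.
Unit clause (!x_31) forces x_31 = false.
Unit clause (x_32) forces x_32 = true.
That conflicts with the unit clause (!x_32).
So x_11 must be the other value — set x_11 = false.
Unit clause (x_12) forces x_12 = true.
Unit clause (!x_22) forces x_22 = false.
Unit clause (x_21) forces x_21 = true.
Unit clause (!x_31) forces x_31 = false.
Unit clause (x_32) forces x_32 = true.
That conflicts with the unit clause (!x_32).
Neither x_11 = true nor x_11 = false works.
No assignment satisfies every clause.

Unsatisfiable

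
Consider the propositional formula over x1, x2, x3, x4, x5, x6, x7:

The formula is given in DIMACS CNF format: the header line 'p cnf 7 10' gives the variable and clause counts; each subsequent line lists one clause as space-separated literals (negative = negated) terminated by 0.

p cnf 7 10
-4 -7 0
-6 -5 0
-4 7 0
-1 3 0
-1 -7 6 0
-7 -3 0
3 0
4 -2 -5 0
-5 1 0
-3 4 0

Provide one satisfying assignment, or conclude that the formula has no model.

UNSATISFIABLE

(x3) alone gives x3 = True.
(¬x7) alone gives x7 = False.
(¬x4) alone gives x4 = False.
That conflicts with the unit clause (x4).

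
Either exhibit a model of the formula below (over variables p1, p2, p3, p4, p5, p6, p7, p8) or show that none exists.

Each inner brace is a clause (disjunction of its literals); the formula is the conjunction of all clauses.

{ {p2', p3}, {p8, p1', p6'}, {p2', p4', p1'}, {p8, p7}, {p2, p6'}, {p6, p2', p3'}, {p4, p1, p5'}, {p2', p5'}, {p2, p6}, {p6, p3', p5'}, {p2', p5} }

UNSATISFIABLE

Try p2 = 0.
From the singleton clause (p6'), p6 = 0.
That conflicts with the unit clause (p6).
That branch fails; take p2 = 1 instead.
From the singleton clause (p3), p3 = 1.
From the singleton clause (p6), p6 = 1.
From the singleton clause (p5'), p5 = 0.
That conflicts with the unit clause (p5).
Either choice for p2 ends in contradiction.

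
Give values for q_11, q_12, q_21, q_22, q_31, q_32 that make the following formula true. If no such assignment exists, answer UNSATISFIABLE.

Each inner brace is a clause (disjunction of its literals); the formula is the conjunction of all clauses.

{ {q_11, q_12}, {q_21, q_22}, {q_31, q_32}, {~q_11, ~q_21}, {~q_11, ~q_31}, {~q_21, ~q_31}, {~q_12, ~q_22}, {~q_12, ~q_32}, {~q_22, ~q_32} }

UNSATISFIABLE

Suppose q_11 = 1.
Unit clause (~q_21) forces q_21 = 0.
Unit clause (q_22) forces q_22 = 1.
Unit clause (~q_31) forces q_31 = 0.
Unit clause (q_32) forces q_32 = 1.
Now (~q_32) is unsatisfied and unit — conflict.
So q_11 must be the other value — set q_11 = 0.
Unit clause (q_12) forces q_12 = 1.
Unit clause (~q_22) forces q_22 = 0.
Unit clause (q_21) forces q_21 = 1.
Unit clause (~q_31) forces q_31 = 0.
Unit clause (q_32) forces q_32 = 1.
Now (~q_32) is unsatisfied and unit — conflict.
Either choice for q_11 ends in contradiction.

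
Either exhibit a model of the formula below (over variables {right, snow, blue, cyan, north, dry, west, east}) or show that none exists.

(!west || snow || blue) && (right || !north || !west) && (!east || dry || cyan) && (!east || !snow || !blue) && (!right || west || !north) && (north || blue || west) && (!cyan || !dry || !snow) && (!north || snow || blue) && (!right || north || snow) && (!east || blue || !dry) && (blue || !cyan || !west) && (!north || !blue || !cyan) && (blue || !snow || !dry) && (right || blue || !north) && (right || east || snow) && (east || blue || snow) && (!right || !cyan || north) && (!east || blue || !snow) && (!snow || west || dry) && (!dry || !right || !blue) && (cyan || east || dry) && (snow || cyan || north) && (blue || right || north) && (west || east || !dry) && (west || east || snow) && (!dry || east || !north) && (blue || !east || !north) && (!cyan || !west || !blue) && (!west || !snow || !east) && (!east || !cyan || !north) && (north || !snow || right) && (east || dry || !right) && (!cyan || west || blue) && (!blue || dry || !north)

right: false, snow: false, blue: true, cyan: true, north: false, dry: false, west: false, east: true

Suppose west = false.
Suppose right = false.
Suppose north = false.
Unit clause (blue) forces blue = true.
Unit clause (!snow) forces snow = false.
Unit clause (east) forces east = true.
Unit clause (cyan) forces cyan = true.
No clause remains; dry is free.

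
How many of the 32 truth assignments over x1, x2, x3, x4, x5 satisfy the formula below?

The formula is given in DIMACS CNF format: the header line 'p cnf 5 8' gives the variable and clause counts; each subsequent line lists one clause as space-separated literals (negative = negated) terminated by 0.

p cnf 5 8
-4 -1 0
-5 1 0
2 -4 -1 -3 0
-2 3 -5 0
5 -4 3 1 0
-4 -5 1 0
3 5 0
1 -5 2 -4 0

There are 2^5 = 32 truth assignments over (x1, x2, x3, x4, x5).
Split on x4. With x4 = True, the clauses containing x4 are satisfied and ¬x4 drops from the rest; 2 of the 2^4 = 16 assignments to the other variables satisfy what remains.
With x4 = False, by the same count on the reduced clause set, 7 assignments work.
(One model: x1=F, x2=F, x3=T, x4=F, x5=F.)
Total: 2 + 7 = 9.

9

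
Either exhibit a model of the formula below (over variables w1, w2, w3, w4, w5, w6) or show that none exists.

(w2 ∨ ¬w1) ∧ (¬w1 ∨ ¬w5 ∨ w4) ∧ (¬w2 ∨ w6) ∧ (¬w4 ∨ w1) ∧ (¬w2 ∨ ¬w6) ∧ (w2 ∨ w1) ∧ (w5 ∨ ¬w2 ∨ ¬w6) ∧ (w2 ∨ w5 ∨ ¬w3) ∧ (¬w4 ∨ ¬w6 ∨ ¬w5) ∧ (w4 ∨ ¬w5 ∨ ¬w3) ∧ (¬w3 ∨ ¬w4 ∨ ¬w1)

UNSATISFIABLE

Try w2 = True.
The clause (w6) is unit, so w6 = True.
But (¬w6) is also a unit clause — contradiction.
So w2 must be the other value — set w2 = False.
The clause (¬w1) is unit, so w1 = False.
But (w1) is also a unit clause — contradiction.
Both values of w2 lead to a conflict.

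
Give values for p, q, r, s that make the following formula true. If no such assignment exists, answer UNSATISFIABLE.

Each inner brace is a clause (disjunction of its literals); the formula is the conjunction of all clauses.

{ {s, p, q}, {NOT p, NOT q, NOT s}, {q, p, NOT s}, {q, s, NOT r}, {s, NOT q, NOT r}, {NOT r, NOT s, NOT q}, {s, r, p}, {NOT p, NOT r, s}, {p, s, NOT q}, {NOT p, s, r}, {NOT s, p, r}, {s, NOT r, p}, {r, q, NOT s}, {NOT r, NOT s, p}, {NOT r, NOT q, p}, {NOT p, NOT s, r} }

Suppose s = true.
Suppose p = true.
The clause (NOT q) is unit, so q = false.
The clause (r) is unit, so r = true.
Every clause now holds.

p: true,  q: false,  r: true,  s: true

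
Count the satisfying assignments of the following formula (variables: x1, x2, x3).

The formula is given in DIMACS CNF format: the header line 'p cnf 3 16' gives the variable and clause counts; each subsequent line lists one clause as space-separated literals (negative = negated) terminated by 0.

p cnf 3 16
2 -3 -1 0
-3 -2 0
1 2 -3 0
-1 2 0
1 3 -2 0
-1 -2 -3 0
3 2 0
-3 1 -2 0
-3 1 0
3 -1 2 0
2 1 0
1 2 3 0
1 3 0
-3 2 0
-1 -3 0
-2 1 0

There are 2^3 = 8 truth assignments over (x1, x2, x3).
Split on x1. With x1 = True, the clauses containing x1 are satisfied and ¬x1 drops from the rest; 1 of the 2^2 = 4 assignments to the other variables satisfy what remains.
With x1 = False, by the same count on the reduced clause set, 0 assignments work.
(One model: x1=T, x2=T, x3=F.)
Total: 1 + 0 = 1.

1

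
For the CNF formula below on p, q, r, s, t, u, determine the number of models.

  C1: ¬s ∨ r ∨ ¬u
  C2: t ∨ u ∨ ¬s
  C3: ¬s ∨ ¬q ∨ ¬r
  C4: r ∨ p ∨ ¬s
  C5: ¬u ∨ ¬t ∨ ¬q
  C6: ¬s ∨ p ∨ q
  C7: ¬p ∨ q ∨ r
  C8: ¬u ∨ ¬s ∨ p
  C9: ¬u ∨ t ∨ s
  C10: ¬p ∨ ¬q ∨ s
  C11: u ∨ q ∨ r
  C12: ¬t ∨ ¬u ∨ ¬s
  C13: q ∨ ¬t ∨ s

9

There are 2^6 = 64 truth assignments over (p, q, r, s, t, u).
Split on q. With q = True, the clauses containing q are satisfied and ¬q drops from the rest; 5 of the 2^5 = 32 assignments to the other variables satisfy what remains.
With q = False, by the same count on the reduced clause set, 4 assignments work.
(One model: p=F, q=F, r=T, s=F, t=F, u=F.)
Total: 5 + 4 = 9.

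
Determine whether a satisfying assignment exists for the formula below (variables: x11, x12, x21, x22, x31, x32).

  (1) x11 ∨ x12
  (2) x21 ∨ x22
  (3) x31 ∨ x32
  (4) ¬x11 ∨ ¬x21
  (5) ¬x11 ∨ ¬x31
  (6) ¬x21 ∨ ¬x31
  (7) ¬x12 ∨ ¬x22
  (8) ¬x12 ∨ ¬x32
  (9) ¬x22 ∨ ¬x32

Unsatisfiable

Try x11 = True.
The clause (¬x21) is unit, so x21 = False.
The clause (x22) is unit, so x22 = True.
The clause (¬x31) is unit, so x31 = False.
The clause (x32) is unit, so x32 = True.
Now (¬x32) is unsatisfied and unit — conflict.
Undo x11 and try x11 = False.
The clause (x12) is unit, so x12 = True.
The clause (¬x22) is unit, so x22 = False.
The clause (x21) is unit, so x21 = True.
The clause (¬x31) is unit, so x31 = False.
The clause (x32) is unit, so x32 = True.
Now (¬x32) is unsatisfied and unit — conflict.
Either choice for x11 ends in contradiction.
No assignment satisfies every clause.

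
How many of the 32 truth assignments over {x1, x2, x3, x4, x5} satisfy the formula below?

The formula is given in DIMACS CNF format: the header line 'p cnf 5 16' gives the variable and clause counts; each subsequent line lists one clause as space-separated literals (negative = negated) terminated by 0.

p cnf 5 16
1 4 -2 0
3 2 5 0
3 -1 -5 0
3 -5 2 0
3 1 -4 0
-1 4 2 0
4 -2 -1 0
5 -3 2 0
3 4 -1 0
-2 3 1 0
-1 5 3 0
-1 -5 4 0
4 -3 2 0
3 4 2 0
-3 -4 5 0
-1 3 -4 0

4

There are 2^5 = 32 truth assignments over (x1, x2, x3, x4, x5).
Split on x4. With x4 = True, the clauses containing x4 are satisfied and ¬x4 drops from the rest; 4 of the 2^4 = 16 assignments to the other variables satisfy what remains.
With x4 = False, by the same count on the reduced clause set, 0 assignments work.
Total: 4 + 0 = 4.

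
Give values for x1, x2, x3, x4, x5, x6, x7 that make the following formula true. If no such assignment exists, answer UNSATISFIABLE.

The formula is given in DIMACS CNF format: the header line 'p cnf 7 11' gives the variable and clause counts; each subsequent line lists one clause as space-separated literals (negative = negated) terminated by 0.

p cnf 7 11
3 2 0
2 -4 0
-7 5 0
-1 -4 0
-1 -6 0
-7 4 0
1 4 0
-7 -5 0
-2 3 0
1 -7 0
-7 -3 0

Case x3 = True:
The clause (¬x7) is unit, so x7 = False.
Case x2 = True:
Case x1 = False:
The clause (x4) is unit, so x4 = True.
All clauses hold; x5, x6 can take either value.

x1=False, x2=True, x3=True, x4=True, x5=True, x6=True, x7=False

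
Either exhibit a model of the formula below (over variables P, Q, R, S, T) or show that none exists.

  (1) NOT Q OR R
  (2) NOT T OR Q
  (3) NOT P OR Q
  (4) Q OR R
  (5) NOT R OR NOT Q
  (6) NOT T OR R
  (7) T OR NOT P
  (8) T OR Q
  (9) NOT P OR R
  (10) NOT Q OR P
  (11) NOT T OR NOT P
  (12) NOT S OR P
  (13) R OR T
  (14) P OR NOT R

Try Q = false.
Unit clause (NOT T) forces T = false.
Now (T) is unsatisfied and unit — conflict.
So Q must be the other value — set Q = true.
Unit clause (R) forces R = true.
Now (NOT R) is unsatisfied and unit — conflict.
Either choice for Q ends in contradiction.

UNSATISFIABLE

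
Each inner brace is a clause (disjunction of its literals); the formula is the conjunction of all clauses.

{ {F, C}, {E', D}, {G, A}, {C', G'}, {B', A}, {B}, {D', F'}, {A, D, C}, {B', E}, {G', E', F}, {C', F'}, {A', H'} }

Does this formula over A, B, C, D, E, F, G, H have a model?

Yes

From the singleton clause (B), B = 1.
From the singleton clause (A), A = 1.
From the singleton clause (E), E = 1.
From the singleton clause (D), D = 1.
From the singleton clause (F'), F = 0.
From the singleton clause (C), C = 1.
From the singleton clause (G'), G = 0.
From the singleton clause (H'), H = 0.
All clauses are satisfied.
A satisfying assignment: A: 1; B: 1; C: 1; D: 1; E: 1; F: 0; G: 0; H: 0.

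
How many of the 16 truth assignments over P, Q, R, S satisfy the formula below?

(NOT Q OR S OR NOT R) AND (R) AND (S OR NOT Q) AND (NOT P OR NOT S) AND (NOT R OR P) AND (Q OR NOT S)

1

There are 2^4 = 16 truth assignments over (P, Q, R, S).
Check each against the 6 clauses (columns in the order P, Q, R, S):
  F F F F  ✗ fails (R)
  F F F T  ✗ fails (R)
  F F T F  ✗ fails (NOT R OR P)
  F F T T  ✗ fails (NOT R OR P)
  F T F F  ✗ fails (R)
  F T F T  ✗ fails (R)
  F T T F  ✗ fails (NOT Q OR S OR NOT R)
  F T T T  ✗ fails (NOT R OR P)
  T F F F  ✗ fails (R)
  T F F T  ✗ fails (R)
  T F T F  ✓ satisfies all
  T F T T  ✗ fails (NOT P OR NOT S)
  T T F F  ✗ fails (R)
  T T F T  ✗ fails (R)
  T T T F  ✗ fails (NOT Q OR S OR NOT R)
  T T T T  ✗ fails (NOT P OR NOT S)
1 of the 16 rows is a model.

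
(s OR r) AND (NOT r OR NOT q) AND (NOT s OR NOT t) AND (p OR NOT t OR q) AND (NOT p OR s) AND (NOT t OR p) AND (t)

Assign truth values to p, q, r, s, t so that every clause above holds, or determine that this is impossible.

UNSATISFIABLE

Unit clause (t) forces t = true.
Unit clause (NOT s) forces s = false.
Unit clause (r) forces r = true.
Unit clause (NOT q) forces q = false.
Unit clause (p) forces p = true.
But (NOT p) is also a unit clause — contradiction.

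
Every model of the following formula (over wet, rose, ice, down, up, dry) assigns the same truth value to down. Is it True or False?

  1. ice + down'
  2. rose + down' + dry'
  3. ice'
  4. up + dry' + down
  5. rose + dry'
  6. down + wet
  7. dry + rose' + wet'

False

Suppose down = 1.
Unit clause (ice) forces ice = 1.
Now (ice') is unsatisfied and unit — conflict.
So every satisfying assignment has down = False.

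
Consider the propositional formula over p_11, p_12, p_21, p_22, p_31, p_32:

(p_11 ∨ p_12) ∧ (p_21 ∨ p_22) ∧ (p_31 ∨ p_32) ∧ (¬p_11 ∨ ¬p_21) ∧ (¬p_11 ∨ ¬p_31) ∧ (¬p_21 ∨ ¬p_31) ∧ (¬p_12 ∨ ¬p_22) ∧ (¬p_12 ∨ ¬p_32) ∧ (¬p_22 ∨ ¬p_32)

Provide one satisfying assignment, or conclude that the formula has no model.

Suppose p_11 = True.
The clause (¬p_21) is unit, so p_21 = False.
The clause (p_22) is unit, so p_22 = True.
The clause (¬p_31) is unit, so p_31 = False.
The clause (p_32) is unit, so p_32 = True.
Now (¬p_32) is unsatisfied and unit — conflict.
That branch fails; take p_11 = False instead.
The clause (p_12) is unit, so p_12 = True.
The clause (¬p_22) is unit, so p_22 = False.
The clause (p_21) is unit, so p_21 = True.
The clause (¬p_31) is unit, so p_31 = False.
The clause (p_32) is unit, so p_32 = True.
Now (¬p_32) is unsatisfied and unit — conflict.
Both values of p_11 lead to a conflict.

UNSATISFIABLE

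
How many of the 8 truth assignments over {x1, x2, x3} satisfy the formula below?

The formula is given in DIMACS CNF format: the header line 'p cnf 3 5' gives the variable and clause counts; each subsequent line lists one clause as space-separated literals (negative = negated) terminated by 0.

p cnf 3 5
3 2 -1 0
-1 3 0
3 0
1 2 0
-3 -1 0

1

There are 2^3 = 8 truth assignments over (x1, x2, x3).
Check each against the 5 clauses (columns in the order x1, x2, x3):
  F F F  ✗ fails (x3)
  F F T  ✗ fails (x1 ∨ x2)
  F T F  ✗ fails (x3)
  F T T  ✓ satisfies all
  T F F  ✗ fails (x3 ∨ x2 ∨ ¬x1)
  T F T  ✗ fails (¬x3 ∨ ¬x1)
  T T F  ✗ fails (¬x1 ∨ x3)
  T T T  ✗ fails (¬x3 ∨ ¬x1)
1 of the 8 rows is a model.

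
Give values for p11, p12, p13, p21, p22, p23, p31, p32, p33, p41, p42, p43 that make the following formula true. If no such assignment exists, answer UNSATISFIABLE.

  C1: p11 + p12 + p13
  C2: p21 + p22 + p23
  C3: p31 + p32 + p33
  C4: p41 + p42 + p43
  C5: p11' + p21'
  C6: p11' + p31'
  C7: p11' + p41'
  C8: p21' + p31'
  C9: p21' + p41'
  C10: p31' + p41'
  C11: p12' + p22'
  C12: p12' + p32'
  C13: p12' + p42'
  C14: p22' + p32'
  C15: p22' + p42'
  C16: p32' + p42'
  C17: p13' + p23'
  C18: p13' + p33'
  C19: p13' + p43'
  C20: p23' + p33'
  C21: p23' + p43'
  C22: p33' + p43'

UNSATISFIABLE

Try p11 = 0.
Try p12 = 1.
Unit clause (p22') forces p22 = 0.
Unit clause (p32') forces p32 = 0.
Unit clause (p42') forces p42 = 0.
Try p21 = 1.
Unit clause (p31') forces p31 = 0.
Unit clause (p33) forces p33 = 1.
Unit clause (p41') forces p41 = 0.
Unit clause (p43) forces p43 = 1.
That conflicts with the unit clause (p43').
Undo p21 and try p21 = 0.
Unit clause (p23) forces p23 = 1.
Unit clause (p13') forces p13 = 0.
Unit clause (p33') forces p33 = 0.
Unit clause (p31) forces p31 = 1.
Unit clause (p41') forces p41 = 0.
Unit clause (p43) forces p43 = 1.
That conflicts with the unit clause (p43').
Either choice for p21 ends in contradiction.
Undo p12 and try p12 = 0.
Unit clause (p13) forces p13 = 1.
Unit clause (p23') forces p23 = 0.
Unit clause (p33') forces p33 = 0.
Unit clause (p43') forces p43 = 0.
Try p21 = 1.
Unit clause (p31') forces p31 = 0.
Unit clause (p32) forces p32 = 1.
Unit clause (p41') forces p41 = 0.
Unit clause (p42) forces p42 = 1.
That conflicts with the unit clause (p42').
Undo p21 and try p21 = 0.
Unit clause (p22) forces p22 = 1.
Unit clause (p32') forces p32 = 0.
Unit clause (p31) forces p31 = 1.
Unit clause (p41') forces p41 = 0.
Unit clause (p42) forces p42 = 1.
That conflicts with the unit clause (p42').
Either choice for p21 ends in contradiction.
Either choice for p12 ends in contradiction.
Undo p11 and try p11 = 1.
Unit clause (p21') forces p21 = 0.
Unit clause (p31') forces p31 = 0.
Unit clause (p41') forces p41 = 0.
Try p22 = 1.
Unit clause (p12') forces p12 = 0.
Unit clause (p32') forces p32 = 0.
Unit clause (p33) forces p33 = 1.
Unit clause (p42') forces p42 = 0.
Unit clause (p43) forces p43 = 1.
That conflicts with the unit clause (p43').
Undo p22 and try p22 = 0.
Unit clause (p23) forces p23 = 1.
Unit clause (p13') forces p13 = 0.
Unit clause (p33') forces p33 = 0.
Unit clause (p32) forces p32 = 1.
Unit clause (p12') forces p12 = 0.
Unit clause (p42') forces p42 = 0.
Unit clause (p43) forces p43 = 1.
That conflicts with the unit clause (p43').
Either choice for p22 ends in contradiction.
Either choice for p11 ends in contradiction.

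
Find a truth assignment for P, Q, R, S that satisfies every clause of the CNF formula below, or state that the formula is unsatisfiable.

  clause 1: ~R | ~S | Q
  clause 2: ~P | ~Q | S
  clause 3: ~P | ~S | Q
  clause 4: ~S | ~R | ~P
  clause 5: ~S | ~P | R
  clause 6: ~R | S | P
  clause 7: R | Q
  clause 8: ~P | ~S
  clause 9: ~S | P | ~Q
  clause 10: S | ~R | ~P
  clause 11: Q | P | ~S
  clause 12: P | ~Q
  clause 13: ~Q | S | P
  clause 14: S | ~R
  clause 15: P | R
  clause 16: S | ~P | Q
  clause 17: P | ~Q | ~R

UNSATISFIABLE

Case R = 1:
(S) alone gives S = 1.
(Q) alone gives Q = 1.
(~P) alone gives P = 0.
That conflicts with the unit clause (P).
That branch fails; take R = 0 instead.
(Q) alone gives Q = 1.
(P) alone gives P = 1.
(S) alone gives S = 1.
That conflicts with the unit clause (~S).
Both values of R lead to a conflict.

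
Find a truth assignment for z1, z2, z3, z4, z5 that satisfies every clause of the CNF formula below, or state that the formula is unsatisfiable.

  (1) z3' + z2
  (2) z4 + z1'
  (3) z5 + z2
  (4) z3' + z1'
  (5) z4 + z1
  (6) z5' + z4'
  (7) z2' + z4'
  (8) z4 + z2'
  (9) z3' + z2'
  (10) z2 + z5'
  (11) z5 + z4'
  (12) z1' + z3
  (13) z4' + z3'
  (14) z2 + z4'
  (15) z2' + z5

UNSATISFIABLE

Try z3 = 0.
(z1') alone gives z1 = 0.
(z4) alone gives z4 = 1.
(z5') alone gives z5 = 0.
But (z5) is also a unit clause — contradiction.
Backtrack on z3: now try z3 = 1.
(z2) alone gives z2 = 1.
But (z2') is also a unit clause — contradiction.
Both values of z3 lead to a conflict.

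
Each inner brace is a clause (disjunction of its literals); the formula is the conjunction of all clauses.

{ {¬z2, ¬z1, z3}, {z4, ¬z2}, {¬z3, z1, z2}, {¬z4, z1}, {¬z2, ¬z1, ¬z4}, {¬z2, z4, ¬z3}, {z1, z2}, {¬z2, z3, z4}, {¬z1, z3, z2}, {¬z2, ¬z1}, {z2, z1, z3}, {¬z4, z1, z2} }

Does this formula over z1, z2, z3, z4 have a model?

Suppose z4 = False.
From the singleton clause (¬z2), z2 = False.
From the singleton clause (z1), z1 = True.
From the singleton clause (z3), z3 = True.
This assignment satisfies each clause.
A satisfying assignment: z1: True; z2: False; z3: True; z4: False.

Yes, satisfiable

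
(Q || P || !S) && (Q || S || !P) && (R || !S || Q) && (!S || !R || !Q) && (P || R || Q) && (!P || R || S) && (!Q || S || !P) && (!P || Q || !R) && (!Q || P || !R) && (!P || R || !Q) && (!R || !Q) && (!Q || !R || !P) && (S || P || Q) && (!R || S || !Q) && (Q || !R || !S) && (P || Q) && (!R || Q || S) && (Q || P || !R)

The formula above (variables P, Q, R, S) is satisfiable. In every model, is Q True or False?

Suppose Q = false.
The clause (P) is unit, so P = true.
The clause (S) is unit, so S = true.
The clause (R) is unit, so R = true.
Now (!R) is unsatisfied and unit — conflict.
So every satisfying assignment has Q = True.

True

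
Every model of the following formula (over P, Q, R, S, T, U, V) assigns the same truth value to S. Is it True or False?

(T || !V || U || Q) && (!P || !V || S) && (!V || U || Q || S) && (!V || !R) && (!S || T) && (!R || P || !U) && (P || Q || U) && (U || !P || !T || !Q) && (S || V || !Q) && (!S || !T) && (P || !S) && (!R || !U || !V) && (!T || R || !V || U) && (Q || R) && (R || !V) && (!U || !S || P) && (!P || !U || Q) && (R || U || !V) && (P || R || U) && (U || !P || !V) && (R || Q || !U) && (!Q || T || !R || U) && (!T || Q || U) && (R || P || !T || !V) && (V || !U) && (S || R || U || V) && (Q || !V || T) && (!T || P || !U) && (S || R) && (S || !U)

Suppose S = true.
Unit clause (T) forces T = true.
That conflicts with the unit clause (!T).
So every satisfying assignment has S = False.

False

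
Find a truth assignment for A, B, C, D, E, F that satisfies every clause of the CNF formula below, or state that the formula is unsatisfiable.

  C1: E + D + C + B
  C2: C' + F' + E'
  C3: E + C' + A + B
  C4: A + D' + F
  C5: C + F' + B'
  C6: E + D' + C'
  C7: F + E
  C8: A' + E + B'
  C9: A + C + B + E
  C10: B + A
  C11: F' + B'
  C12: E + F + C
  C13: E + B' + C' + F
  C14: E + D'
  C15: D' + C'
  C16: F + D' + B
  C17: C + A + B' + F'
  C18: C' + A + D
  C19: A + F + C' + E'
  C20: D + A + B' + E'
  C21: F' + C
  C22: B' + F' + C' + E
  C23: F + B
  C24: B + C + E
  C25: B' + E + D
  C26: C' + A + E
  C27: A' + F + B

Case F = 0:
The clause (E) is unit, so E = 1.
The clause (B) is unit, so B = 1.
Case A = 1:
Case D = 0:
No clause remains; C is free.

A: 1; B: 1; C: 1; D: 0; E: 1; F: 0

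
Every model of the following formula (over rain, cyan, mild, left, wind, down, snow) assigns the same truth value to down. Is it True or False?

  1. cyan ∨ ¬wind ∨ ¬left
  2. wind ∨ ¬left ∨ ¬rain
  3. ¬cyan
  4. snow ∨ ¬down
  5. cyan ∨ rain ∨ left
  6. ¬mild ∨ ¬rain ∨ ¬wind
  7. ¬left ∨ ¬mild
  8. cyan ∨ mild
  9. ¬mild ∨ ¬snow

Suppose down = True.
Unit clause (¬cyan) forces cyan = False.
Unit clause (snow) forces snow = True.
Unit clause (mild) forces mild = True.
But (¬mild) is also a unit clause — contradiction.
So every satisfying assignment has down = False.

False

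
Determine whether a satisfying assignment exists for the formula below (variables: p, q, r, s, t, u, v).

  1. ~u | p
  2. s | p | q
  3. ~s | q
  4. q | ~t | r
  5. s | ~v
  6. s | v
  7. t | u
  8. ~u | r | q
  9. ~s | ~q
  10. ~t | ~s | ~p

Branch on u: set u = 0.
(t) alone gives t = 1.
Branch on s: set s = 0.
(~v) alone gives v = 0.
That conflicts with the unit clause (v).
Backtrack on s: now try s = 1.
(q) alone gives q = 1.
That conflicts with the unit clause (~q).
Both values of s lead to a conflict.
Backtrack on u: now try u = 1.
(p) alone gives p = 1.
Branch on s: set s = 0.
(~v) alone gives v = 0.
That conflicts with the unit clause (v).
Backtrack on s: now try s = 1.
(q) alone gives q = 1.
That conflicts with the unit clause (~q).
Both values of s lead to a conflict.
Both values of u lead to a conflict.
No assignment satisfies every clause.

No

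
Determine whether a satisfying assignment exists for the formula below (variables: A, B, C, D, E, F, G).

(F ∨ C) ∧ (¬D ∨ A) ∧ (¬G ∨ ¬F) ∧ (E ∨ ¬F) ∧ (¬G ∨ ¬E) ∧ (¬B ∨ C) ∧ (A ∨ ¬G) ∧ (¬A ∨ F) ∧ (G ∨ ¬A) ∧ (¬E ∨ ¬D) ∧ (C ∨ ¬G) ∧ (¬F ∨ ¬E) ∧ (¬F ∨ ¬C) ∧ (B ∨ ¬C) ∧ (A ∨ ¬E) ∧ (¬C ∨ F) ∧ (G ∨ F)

No

Suppose F = True.
From the singleton clause (¬G), G = False.
From the singleton clause (E), E = True.
That conflicts with the unit clause (¬E).
Backtrack on F: now try F = False.
From the singleton clause (C), C = True.
That conflicts with the unit clause (¬C).
Either choice for F ends in contradiction.
No assignment satisfies every clause.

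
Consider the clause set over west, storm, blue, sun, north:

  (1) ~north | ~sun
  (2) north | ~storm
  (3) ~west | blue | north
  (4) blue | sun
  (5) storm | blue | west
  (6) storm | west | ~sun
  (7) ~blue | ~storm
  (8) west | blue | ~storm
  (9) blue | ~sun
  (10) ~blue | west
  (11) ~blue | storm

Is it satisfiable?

No

Suppose north = 0.
From the singleton clause (~storm), storm = 0.
From the singleton clause (~blue), blue = 0.
From the singleton clause (~west), west = 0.
Now (west) is unsatisfied and unit — conflict.
Undo north and try north = 1.
From the singleton clause (~sun), sun = 0.
From the singleton clause (blue), blue = 1.
From the singleton clause (~storm), storm = 0.
Now (storm) is unsatisfied and unit — conflict.
Neither north = 1 nor north = 0 works.
No assignment satisfies every clause.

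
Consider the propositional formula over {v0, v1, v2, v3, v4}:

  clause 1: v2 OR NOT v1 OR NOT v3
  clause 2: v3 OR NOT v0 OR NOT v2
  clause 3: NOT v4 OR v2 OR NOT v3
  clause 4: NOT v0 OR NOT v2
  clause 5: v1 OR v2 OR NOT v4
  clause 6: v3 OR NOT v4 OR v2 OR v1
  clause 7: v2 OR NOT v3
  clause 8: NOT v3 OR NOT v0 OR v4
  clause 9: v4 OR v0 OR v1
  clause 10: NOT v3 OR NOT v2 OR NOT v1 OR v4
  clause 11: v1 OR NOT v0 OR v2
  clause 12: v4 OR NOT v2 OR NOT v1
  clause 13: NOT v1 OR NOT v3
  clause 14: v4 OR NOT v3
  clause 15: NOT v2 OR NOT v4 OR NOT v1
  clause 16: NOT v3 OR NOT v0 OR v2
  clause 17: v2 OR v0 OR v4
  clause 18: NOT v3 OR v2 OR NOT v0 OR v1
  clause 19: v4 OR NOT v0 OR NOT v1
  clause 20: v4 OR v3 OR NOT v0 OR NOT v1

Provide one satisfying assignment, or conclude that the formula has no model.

v0: false, v1: false, v2: true, v3: true, v4: true

Case v0 = false:
Case v2 = true:
Case v4 = true:
From the singleton clause (NOT v1), v1 = false.
All clauses hold; v3 can take either value.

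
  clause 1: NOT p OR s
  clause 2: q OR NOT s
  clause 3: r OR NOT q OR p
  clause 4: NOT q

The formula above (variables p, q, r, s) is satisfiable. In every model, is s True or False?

Suppose s = true.
From the singleton clause (q), q = true.
That conflicts with the unit clause (NOT q).
So every satisfying assignment has s = False.

False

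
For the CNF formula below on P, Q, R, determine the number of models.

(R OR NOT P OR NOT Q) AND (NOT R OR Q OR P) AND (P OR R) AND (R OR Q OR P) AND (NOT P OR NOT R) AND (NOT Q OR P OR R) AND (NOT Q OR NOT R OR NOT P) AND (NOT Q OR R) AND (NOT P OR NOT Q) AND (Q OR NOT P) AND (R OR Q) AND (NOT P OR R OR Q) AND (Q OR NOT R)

1

There are 2^3 = 8 truth assignments over (P, Q, R).
Split on R. With R = true, the clauses containing R are satisfied and NOT R drops from the rest; 1 of the 2^2 = 4 assignments to the other variables satisfy what remains.
With R = false, by the same count on the reduced clause set, 0 assignments work.
Total: 1 + 0 = 1.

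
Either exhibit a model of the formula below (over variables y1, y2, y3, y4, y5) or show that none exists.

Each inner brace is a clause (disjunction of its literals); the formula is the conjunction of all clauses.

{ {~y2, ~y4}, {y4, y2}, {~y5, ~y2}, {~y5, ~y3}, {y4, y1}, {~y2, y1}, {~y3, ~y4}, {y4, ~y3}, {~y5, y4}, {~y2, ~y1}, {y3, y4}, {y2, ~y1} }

y1=0; y2=0; y3=0; y4=1; y5=1

Suppose y2 = 0.
From the singleton clause (y4), y4 = 1.
From the singleton clause (~y3), y3 = 0.
From the singleton clause (~y1), y1 = 0.
All clauses hold; y5 can take either value.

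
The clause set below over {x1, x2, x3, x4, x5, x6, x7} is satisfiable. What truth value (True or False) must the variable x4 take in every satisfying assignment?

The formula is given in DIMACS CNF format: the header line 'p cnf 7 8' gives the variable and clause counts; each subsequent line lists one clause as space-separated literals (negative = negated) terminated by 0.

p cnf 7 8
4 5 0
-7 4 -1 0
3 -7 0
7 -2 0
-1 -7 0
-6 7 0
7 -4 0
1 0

False

Suppose x4 = True.
From the singleton clause (x7), x7 = True.
From the singleton clause (x3), x3 = True.
From the singleton clause (¬x1), x1 = False.
That conflicts with the unit clause (x1).
So every satisfying assignment has x4 = False.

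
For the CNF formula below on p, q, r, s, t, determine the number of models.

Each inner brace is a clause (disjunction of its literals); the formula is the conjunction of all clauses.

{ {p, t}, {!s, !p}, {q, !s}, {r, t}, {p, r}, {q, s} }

There are 2^5 = 32 truth assignments over (p, q, r, s, t).
Split on t. With t = true, the clauses containing t are satisfied and !t drops from the rest; 4 of the 2^4 = 16 assignments to the other variables satisfy what remains.
With t = false, by the same count on the reduced clause set, 1 assignment works.
(One model: p=F, q=T, r=T, s=F, t=T.)
Total: 4 + 1 = 5.

5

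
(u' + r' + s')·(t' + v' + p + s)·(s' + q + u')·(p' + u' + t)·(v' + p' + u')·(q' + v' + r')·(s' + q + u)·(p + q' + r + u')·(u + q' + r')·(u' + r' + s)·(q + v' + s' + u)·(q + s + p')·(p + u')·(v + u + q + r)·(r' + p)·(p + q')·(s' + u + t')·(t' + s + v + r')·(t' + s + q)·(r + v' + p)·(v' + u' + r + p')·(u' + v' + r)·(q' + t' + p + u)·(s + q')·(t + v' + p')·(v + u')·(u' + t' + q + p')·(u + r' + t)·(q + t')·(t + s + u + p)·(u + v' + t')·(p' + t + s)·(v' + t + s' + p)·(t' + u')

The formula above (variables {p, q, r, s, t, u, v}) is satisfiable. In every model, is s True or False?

True

Suppose s = 0.
(q') alone gives q = 0.
(p') alone gives p = 0.
(u') alone gives u = 0.
(r') alone gives r = 0.
(v) alone gives v = 1.
Now (v') is unsatisfied and unit — conflict.
So every satisfying assignment has s = True.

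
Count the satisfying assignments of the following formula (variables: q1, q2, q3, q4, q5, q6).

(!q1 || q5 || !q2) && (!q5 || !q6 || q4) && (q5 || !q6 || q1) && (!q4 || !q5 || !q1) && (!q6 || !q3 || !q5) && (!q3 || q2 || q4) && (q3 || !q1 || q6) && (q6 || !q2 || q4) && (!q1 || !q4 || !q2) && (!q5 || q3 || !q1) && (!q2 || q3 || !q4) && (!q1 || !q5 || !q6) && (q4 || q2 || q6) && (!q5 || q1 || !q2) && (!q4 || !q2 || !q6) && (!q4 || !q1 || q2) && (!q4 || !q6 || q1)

There are 2^6 = 64 truth assignments over (q1, q2, q3, q4, q5, q6).
Split on q4. With q4 = true, the clauses containing q4 are satisfied and !q4 drops from the rest; 5 of the 2^5 = 32 assignments to the other variables satisfy what remains.
With q4 = false, by the same count on the reduced clause set, 1 assignment works.
Total: 5 + 1 = 6.

6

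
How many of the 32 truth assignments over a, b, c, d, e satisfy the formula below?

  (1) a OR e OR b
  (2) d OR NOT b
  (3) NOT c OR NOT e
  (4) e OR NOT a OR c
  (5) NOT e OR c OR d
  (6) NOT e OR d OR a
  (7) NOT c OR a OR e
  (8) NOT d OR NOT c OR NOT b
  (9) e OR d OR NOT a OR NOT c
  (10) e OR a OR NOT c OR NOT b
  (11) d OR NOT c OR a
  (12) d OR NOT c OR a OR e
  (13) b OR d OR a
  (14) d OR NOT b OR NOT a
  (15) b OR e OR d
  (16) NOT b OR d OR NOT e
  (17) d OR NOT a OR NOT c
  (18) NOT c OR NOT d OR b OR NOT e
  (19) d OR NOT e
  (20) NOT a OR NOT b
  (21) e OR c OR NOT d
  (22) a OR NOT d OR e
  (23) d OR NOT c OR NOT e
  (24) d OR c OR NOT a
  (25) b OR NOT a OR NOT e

There are 2^5 = 32 truth assignments over (a, b, c, d, e).
Split on c. With c = true, the clauses containing c are satisfied and NOT c drops from the rest; 1 of the 2^4 = 16 assignments to the other variables satisfy what remains.
With c = false, by the same count on the reduced clause set, 2 assignments work.
Total: 1 + 2 = 3.

3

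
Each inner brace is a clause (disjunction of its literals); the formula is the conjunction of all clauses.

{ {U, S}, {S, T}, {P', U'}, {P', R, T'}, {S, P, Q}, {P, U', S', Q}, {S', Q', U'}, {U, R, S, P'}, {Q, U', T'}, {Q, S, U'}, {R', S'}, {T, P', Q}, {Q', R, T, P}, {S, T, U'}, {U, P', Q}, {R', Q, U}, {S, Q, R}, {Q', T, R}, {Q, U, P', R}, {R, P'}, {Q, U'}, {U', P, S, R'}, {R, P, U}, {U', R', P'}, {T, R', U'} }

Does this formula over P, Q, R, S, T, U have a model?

Branch on U: set U = 1.
The clause (P') is unit, so P = 0.
The clause (Q) is unit, so Q = 1.
The clause (S') is unit, so S = 0.
The clause (T) is unit, so T = 1.
The clause (R') is unit, so R = 0.
All clauses are satisfied.
A satisfying assignment: P: 0,  Q: 1,  R: 0,  S: 0,  T: 1,  U: 1.

Yes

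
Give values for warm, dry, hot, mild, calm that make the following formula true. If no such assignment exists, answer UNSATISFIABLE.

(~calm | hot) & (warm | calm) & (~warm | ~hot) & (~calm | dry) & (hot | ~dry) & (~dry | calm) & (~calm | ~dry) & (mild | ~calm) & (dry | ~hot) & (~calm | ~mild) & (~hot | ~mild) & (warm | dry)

warm ↦ 1; dry ↦ 0; hot ↦ 0; mild ↦ 1; calm ↦ 0

Case calm = 0:
Unit clause (warm) forces warm = 1.
Unit clause (~hot) forces hot = 0.
Unit clause (~dry) forces dry = 0.
All clauses hold; mild can take either value.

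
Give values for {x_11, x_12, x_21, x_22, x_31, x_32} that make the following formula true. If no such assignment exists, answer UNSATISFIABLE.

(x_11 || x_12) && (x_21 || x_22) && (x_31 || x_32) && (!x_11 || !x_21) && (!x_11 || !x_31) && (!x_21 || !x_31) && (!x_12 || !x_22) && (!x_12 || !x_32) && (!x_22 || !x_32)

Try x_11 = true.
The clause (!x_21) is unit, so x_21 = false.
The clause (x_22) is unit, so x_22 = true.
The clause (!x_31) is unit, so x_31 = false.
The clause (x_32) is unit, so x_32 = true.
Now (!x_32) is unsatisfied and unit — conflict.
Undo x_11 and try x_11 = false.
The clause (x_12) is unit, so x_12 = true.
The clause (!x_22) is unit, so x_22 = false.
The clause (x_21) is unit, so x_21 = true.
The clause (!x_31) is unit, so x_31 = false.
The clause (x_32) is unit, so x_32 = true.
Now (!x_32) is unsatisfied and unit — conflict.
Either choice for x_11 ends in contradiction.

UNSATISFIABLE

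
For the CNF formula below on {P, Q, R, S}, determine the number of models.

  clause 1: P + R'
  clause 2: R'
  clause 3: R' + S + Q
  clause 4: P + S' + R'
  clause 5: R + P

There are 2^4 = 16 truth assignments over (P, Q, R, S).
Check each against the 5 clauses (columns in the order P, Q, R, S):
  F F F F  ✗ fails (R + P)
  F F F T  ✗ fails (R + P)
  F F T F  ✗ fails (P + R')
  F F T T  ✗ fails (P + R')
  F T F F  ✗ fails (R + P)
  F T F T  ✗ fails (R + P)
  F T T F  ✗ fails (P + R')
  F T T T  ✗ fails (P + R')
  T F F F  ✓ satisfies all
  T F F T  ✓ satisfies all
  T F T F  ✗ fails (R')
  T F T T  ✗ fails (R')
  T T F F  ✓ satisfies all
  T T F T  ✓ satisfies all
  T T T F  ✗ fails (R')
  T T T T  ✗ fails (R')
4 of the 16 rows are models.

4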